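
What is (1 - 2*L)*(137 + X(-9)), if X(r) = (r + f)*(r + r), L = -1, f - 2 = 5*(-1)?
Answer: 1059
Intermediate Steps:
f = -3 (f = 2 + 5*(-1) = 2 - 5 = -3)
X(r) = 2*r*(-3 + r) (X(r) = (r - 3)*(r + r) = (-3 + r)*(2*r) = 2*r*(-3 + r))
(1 - 2*L)*(137 + X(-9)) = (1 - 2*(-1))*(137 + 2*(-9)*(-3 - 9)) = (1 + 2)*(137 + 2*(-9)*(-12)) = 3*(137 + 216) = 3*353 = 1059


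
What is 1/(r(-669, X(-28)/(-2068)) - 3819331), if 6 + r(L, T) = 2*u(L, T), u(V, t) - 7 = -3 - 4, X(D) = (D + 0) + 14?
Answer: -1/3819337 ≈ -2.6183e-7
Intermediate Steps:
X(D) = 14 + D (X(D) = D + 14 = 14 + D)
u(V, t) = 0 (u(V, t) = 7 + (-3 - 4) = 7 - 7 = 0)
r(L, T) = -6 (r(L, T) = -6 + 2*0 = -6 + 0 = -6)
1/(r(-669, X(-28)/(-2068)) - 3819331) = 1/(-6 - 3819331) = 1/(-3819337) = -1/3819337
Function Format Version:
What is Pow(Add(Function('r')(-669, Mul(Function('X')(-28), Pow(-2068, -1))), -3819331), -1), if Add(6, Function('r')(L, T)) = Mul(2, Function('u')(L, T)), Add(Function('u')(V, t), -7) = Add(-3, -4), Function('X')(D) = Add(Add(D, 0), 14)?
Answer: Rational(-1, 3819337) ≈ -2.6183e-7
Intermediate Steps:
Function('X')(D) = Add(14, D) (Function('X')(D) = Add(D, 14) = Add(14, D))
Function('u')(V, t) = 0 (Function('u')(V, t) = Add(7, Add(-3, -4)) = Add(7, -7) = 0)
Function('r')(L, T) = -6 (Function('r')(L, T) = Add(-6, Mul(2, 0)) = Add(-6, 0) = -6)
Pow(Add(Function('r')(-669, Mul(Function('X')(-28), Pow(-2068, -1))), -3819331), -1) = Pow(Add(-6, -3819331), -1) = Pow(-3819337, -1) = Rational(-1, 3819337)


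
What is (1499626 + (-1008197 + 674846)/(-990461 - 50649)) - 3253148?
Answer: -1825608956069/1041110 ≈ -1.7535e+6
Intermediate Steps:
(1499626 + (-1008197 + 674846)/(-990461 - 50649)) - 3253148 = (1499626 - 333351/(-1041110)) - 3253148 = (1499626 - 333351*(-1/1041110)) - 3253148 = (1499626 + 333351/1041110) - 3253148 = 1561275958211/1041110 - 3253148 = -1825608956069/1041110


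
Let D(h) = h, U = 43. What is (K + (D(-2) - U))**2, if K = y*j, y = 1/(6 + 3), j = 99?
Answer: 1156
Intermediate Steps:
y = 1/9 ≈ 0.11111
K = 11 (K = (1/9)*99 = 11)
(K + (D(-2) - U))**2 = (11 + (-2 - 1*43))**2 = (11 + (-2 - 43))**2 = (11 - 45)**2 = (-34)**2 = 1156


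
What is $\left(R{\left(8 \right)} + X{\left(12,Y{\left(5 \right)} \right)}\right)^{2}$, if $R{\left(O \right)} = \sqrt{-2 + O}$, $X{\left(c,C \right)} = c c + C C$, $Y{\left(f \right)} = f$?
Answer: $\left(169 + \sqrt{6}\right)^{2} \approx 29395.0$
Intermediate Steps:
$X{\left(c,C \right)} = C^{2} + c^{2}$ ($X{\left(c,C \right)} = c^{2} + C^{2} = C^{2} + c^{2}$)
$\left(R{\left(8 \right)} + X{\left(12,Y{\left(5 \right)} \right)}\right)^{2} = \left(\sqrt{-2 + 8} + \left(5^{2} + 12^{2}\right)\right)^{2} = \left(\sqrt{6} + \left(25 + 144\right)\right)^{2} = \left(\sqrt{6} + 169\right)^{2} = \left(169 + \sqrt{6}\right)^{2}$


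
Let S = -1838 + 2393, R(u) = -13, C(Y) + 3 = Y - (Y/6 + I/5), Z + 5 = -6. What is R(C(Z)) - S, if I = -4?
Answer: -568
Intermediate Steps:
Z = -11 (Z = -5 - 6 = -11)
C(Y) = -11/5 + 5*Y/6 (C(Y) = -3 + (Y - (Y/6 - 4/5)) = -3 + (Y - (Y*(⅙) - 4*⅕)) = -3 + (Y - (Y/6 - ⅘)) = -3 + (Y - (-⅘ + Y/6)) = -3 + (Y + (⅘ - Y/6)) = -3 + (⅘ + 5*Y/6) = -11/5 + 5*Y/6)
S = 555
R(C(Z)) - S = -13 - 1*555 = -13 - 555 = -568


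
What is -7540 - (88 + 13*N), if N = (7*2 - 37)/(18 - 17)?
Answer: -7329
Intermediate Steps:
N = -23 (N = (14 - 37)/1 = -23*1 = -23)
-7540 - (88 + 13*N) = -7540 - (88 + 13*(-23)) = -7540 - (88 - 299) = -7540 - 1*(-211) = -7540 + 211 = -7329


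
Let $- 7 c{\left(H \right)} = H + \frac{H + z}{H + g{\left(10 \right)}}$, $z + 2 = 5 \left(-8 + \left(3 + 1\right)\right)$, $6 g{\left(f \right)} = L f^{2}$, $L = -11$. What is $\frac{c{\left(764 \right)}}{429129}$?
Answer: $- \frac{666557}{2616399513} \approx -0.00025476$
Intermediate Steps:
$g{\left(f \right)} = - \frac{11 f^{2}}{6}$ ($g{\left(f \right)} = \frac{\left(-11\right) f^{2}}{6} = - \frac{11 f^{2}}{6}$)
$z = -22$ ($z = -2 + 5 \left(-8 + \left(3 + 1\right)\right) = -2 + 5 \left(-8 + 4\right) = -2 + 5 \left(-4\right) = -2 - 20 = -22$)
$c{\left(H \right)} = - \frac{H}{7} - \frac{-22 + H}{7 \left(- \frac{550}{3} + H\right)}$ ($c{\left(H \right)} = - \frac{H + \frac{H - 22}{H - \frac{11 \cdot 10^{2}}{6}}}{7} = - \frac{H + \frac{-22 + H}{H - \frac{550}{3}}}{7} = - \frac{H + \frac{-22 + H}{- \frac{550}{3} + H}}{7} = - \frac{H}{7} - \frac{-22 + H}{7 \left(- \frac{550}{3} + H\right)}$)
$\frac{c{\left(764 \right)}}{429129} = \frac{\frac{1}{7} \frac{1}{-550 + 3 \cdot 764} \left(66 - 3 \cdot 764^{2} + 547 \cdot 764\right)}{429129} = \frac{66 - 1751088 + 417908}{7 \left(-550 + 2292\right)} \frac{1}{429129} = \frac{66 - 1751088 + 417908}{7 \cdot 1742} \cdot \frac{1}{429129} = \frac{1}{7} \cdot \frac{1}{1742} \left(-1333114\right) \frac{1}{429129} = \left(- \frac{666557}{6097}\right) \frac{1}{429129} = - \frac{666557}{2616399513}$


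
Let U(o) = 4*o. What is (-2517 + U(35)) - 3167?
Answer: -5544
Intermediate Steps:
(-2517 + U(35)) - 3167 = (-2517 + 4*35) - 3167 = (-2517 + 140) - 3167 = -2377 - 3167 = -5544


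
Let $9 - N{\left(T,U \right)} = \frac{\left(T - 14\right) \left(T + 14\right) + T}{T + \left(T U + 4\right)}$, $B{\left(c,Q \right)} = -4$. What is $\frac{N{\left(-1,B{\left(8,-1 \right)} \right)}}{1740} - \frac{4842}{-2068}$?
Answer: $\frac{2125399}{899580} \approx 2.3627$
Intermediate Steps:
$N{\left(T,U \right)} = 9 - \frac{T + \left(-14 + T\right) \left(14 + T\right)}{4 + T + T U}$ ($N{\left(T,U \right)} = 9 - \frac{\left(T - 14\right) \left(T + 14\right) + T}{T + \left(T U + 4\right)} = 9 - \frac{\left(-14 + T\right) \left(14 + T\right) + T}{T + \left(4 + T U\right)} = 9 - \frac{T + \left(-14 + T\right) \left(14 + T\right)}{4 + T + T U}$)
$\frac{N{\left(-1,B{\left(8,-1 \right)} \right)}}{1740} - \frac{4842}{-2068} = \frac{\frac{1}{4 - 1 - -4} \left(232 - \left(-1\right)^{2} + 8 \left(-1\right) + 9 \left(-1\right) \left(-4\right)\right)}{1740} - \frac{4842}{-2068} = \frac{232 - 1 - 8 + 36}{4 - 1 + 4} \cdot \frac{1}{1740} - - \frac{2421}{1034} = \frac{232 - 1 - 8 + 36}{7} \cdot \frac{1}{1740} + \frac{2421}{1034} = \frac{1}{7} \cdot 259 \cdot \frac{1}{1740} + \frac{2421}{1034} = 37 \cdot \frac{1}{1740} + \frac{2421}{1034} = \frac{37}{1740} + \frac{2421}{1034} = \frac{2125399}{899580}$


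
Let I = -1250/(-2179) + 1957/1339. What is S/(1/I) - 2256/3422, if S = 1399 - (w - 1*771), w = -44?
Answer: 218358913398/48467497 ≈ 4505.3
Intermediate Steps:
I = 57651/28327 (I = -1250*(-1/2179) + 1957*(1/1339) = 1250/2179 + 19/13 = 57651/28327 ≈ 2.0352)
S = 2214 (S = 1399 - (-44 - 1*771) = 1399 - (-44 - 771) = 1399 - 1*(-815) = 1399 + 815 = 2214)
S/(1/I) - 2256/3422 = 2214/(1/(57651/28327)) - 2256/3422 = 2214/(28327/57651) - 2256*1/3422 = 2214*(57651/28327) - 1128/1711 = 127639314/28327 - 1128/1711 = 218358913398/48467497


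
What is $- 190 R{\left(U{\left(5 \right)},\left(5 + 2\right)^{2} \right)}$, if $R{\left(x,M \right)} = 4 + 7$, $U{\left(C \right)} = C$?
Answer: $-2090$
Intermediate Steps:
$R{\left(x,M \right)} = 11$
$- 190 R{\left(U{\left(5 \right)},\left(5 + 2\right)^{2} \right)} = \left(-190\right) 11 = -2090$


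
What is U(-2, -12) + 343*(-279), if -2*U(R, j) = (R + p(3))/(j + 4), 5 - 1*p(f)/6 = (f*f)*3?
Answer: -765643/8 ≈ -95705.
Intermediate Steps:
p(f) = 30 - 18*f² (p(f) = 30 - 6*f*f*3 = 30 - 6*f²*3 = 30 - 18*f²)
U(R, j) = -(-132 + R)/(2*(4 + j)) (U(R, j) = -(R + (30 - 18*3²))/(2*(j + 4)) = -(R + (30 - 18*9))/(2*(4 + j)) = -(R + (30 - 162))/(2*(4 + j)) = -(R - 132)/(2*(4 + j)) = -(-132 + R)/(2*(4 + j)))
U(-2, -12) + 343*(-279) = (132 - 1*(-2))/(2*(4 - 12)) + 343*(-279) = (½)*(132 + 2)/(-8) - 95697 = (½)*(-⅛)*134 - 95697 = -67/8 - 95697 = -765643/8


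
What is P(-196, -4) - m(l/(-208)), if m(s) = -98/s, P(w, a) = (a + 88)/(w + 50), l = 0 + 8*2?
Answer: -93044/73 ≈ -1274.6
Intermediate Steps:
l = 16 (l = 0 + 16 = 16)
P(w, a) = (88 + a)/(50 + w)
P(-196, -4) - m(l/(-208)) = (88 - 4)/(50 - 196) - (-98)/(16/(-208)) = 84/(-146) - (-98)/(16*(-1/208)) = -1/146*84 - (-98)/(-1/13) = -42/73 - (-98)*(-13) = -42/73 - 1*1274 = -42/73 - 1274 = -93044/73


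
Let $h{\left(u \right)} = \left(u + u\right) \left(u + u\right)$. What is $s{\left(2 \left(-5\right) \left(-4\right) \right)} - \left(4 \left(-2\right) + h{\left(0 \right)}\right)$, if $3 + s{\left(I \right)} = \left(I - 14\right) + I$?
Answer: $71$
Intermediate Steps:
$h{\left(u \right)} = 4 u^{2}$ ($h{\left(u \right)} = 2 u 2 u = 4 u^{2}$)
$s{\left(I \right)} = -17 + 2 I$ ($s{\left(I \right)} = -3 + \left(\left(I - 14\right) + I\right) = -3 + \left(\left(-14 + I\right) + I\right) = -3 + \left(-14 + 2 I\right) = -17 + 2 I$)
$s{\left(2 \left(-5\right) \left(-4\right) \right)} - \left(4 \left(-2\right) + h{\left(0 \right)}\right) = \left(-17 + 2 \cdot 2 \left(-5\right) \left(-4\right)\right) - \left(4 \left(-2\right) + 4 \cdot 0^{2}\right) = \left(-17 + 2 \left(\left(-10\right) \left(-4\right)\right)\right) - \left(-8 + 4 \cdot 0\right) = \left(-17 + 2 \cdot 40\right) - \left(-8 + 0\right) = \left(-17 + 80\right) - -8 = 63 + 8 = 71$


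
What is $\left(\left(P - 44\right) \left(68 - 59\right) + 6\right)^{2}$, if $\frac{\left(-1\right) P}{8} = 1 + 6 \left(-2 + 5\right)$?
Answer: $3090564$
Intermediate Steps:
$P = -152$ ($P = - 8 \left(1 + 6 \left(-2 + 5\right)\right) = - 8 \left(1 + 6 \cdot 3\right) = - 8 \left(1 + 18\right) = \left(-8\right) 19 = -152$)
$\left(\left(P - 44\right) \left(68 - 59\right) + 6\right)^{2} = \left(\left(-152 - 44\right) \left(68 - 59\right) + 6\right)^{2} = \left(\left(-196\right) 9 + 6\right)^{2} = \left(-1764 + 6\right)^{2} = \left(-1758\right)^{2} = 3090564$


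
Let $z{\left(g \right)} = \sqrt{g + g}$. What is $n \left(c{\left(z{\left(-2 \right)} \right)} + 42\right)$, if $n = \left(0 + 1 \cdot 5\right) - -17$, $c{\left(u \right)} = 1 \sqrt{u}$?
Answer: $946 + 22 i \approx 946.0 + 22.0 i$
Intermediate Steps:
$z{\left(g \right)} = \sqrt{2} \sqrt{g}$ ($z{\left(g \right)} = \sqrt{2 g} = \sqrt{2} \sqrt{g}$)
$c{\left(u \right)} = \sqrt{u}$
$n = 22$ ($n = \left(0 + 5\right) + 17 = 5 + 17 = 22$)
$n \left(c{\left(z{\left(-2 \right)} \right)} + 42\right) = 22 \left(\sqrt{\sqrt{2} \sqrt{-2}} + 42\right) = 22 \left(\sqrt{\sqrt{2} i \sqrt{2}} + 42\right) = 22 \left(\sqrt{2 i} + 42\right) = 22 \left(\left(1 + i\right) + 42\right) = 22 \left(43 + i\right) = 946 + 22 i$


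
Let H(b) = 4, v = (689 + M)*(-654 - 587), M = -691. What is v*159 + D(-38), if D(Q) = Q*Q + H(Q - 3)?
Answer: 396086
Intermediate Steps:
v = 2482 (v = (689 - 691)*(-654 - 587) = -2*(-1241) = 2482)
D(Q) = 4 + Q² (D(Q) = Q*Q + 4 = Q² + 4 = 4 + Q²)
v*159 + D(-38) = 2482*159 + (4 + (-38)²) = 394638 + (4 + 1444) = 394638 + 1448 = 396086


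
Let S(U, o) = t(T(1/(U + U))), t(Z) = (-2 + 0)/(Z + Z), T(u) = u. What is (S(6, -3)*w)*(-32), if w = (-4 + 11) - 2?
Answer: 1920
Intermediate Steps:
t(Z) = -1/Z (t(Z) = -2*1/(2*Z) = -1/Z)
S(U, o) = -2*U (S(U, o) = -1/(1/(U + U)) = -1/(1/(2*U)) = -2*U)
w = 5 (w = 7 - 2 = 5)
(S(6, -3)*w)*(-32) = (-2*6*5)*(-32) = -12*5*(-32) = -60*(-32) = 1920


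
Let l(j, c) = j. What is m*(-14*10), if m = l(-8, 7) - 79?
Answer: 12180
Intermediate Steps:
m = -87 (m = -8 - 79 = -87)
m*(-14*10) = -(-1218)*10 = -87*(-140) = 12180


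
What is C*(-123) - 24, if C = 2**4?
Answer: -1992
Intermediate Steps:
C = 16
C*(-123) - 24 = 16*(-123) - 24 = -1968 - 24 = -1992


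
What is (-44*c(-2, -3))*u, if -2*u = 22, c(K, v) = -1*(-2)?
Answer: 968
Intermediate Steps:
c(K, v) = 2
u = -11 (u = -½*22 = -11)
(-44*c(-2, -3))*u = -44*2*(-11) = -88*(-11) = 968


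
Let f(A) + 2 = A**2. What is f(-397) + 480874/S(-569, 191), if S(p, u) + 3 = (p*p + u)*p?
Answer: 29051491521563/184328691 ≈ 1.5761e+5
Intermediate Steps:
S(p, u) = -3 + p*(u + p**2) (S(p, u) = -3 + (p*p + u)*p = -3 + (p**2 + u)*p = -3 + (u + p**2)*p = -3 + p*(u + p**2))
f(A) = -2 + A**2
f(-397) + 480874/S(-569, 191) = (-2 + (-397)**2) + 480874/(-3 + (-569)**3 - 569*191) = (-2 + 157609) + 480874/(-3 - 184220009 - 108679) = 157607 + 480874/(-184328691) = 157607 + 480874*(-1/184328691) = 157607 - 480874/184328691 = 29051491521563/184328691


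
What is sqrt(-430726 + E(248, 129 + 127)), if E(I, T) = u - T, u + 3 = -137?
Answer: I*sqrt(431122) ≈ 656.6*I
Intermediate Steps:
u = -140 (u = -3 - 137 = -140)
E(I, T) = -140 - T
sqrt(-430726 + E(248, 129 + 127)) = sqrt(-430726 + (-140 - (129 + 127))) = sqrt(-430726 + (-140 - 1*256)) = sqrt(-430726 + (-140 - 256)) = sqrt(-430726 - 396) = sqrt(-431122) = I*sqrt(431122)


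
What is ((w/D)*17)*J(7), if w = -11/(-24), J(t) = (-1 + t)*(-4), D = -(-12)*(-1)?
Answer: 187/12 ≈ 15.583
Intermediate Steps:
D = -12 (D = -3*4 = -12)
J(t) = 4 - 4*t
w = 11/24 (w = -11*(-1/24) = 11/24 ≈ 0.45833)
((w/D)*17)*J(7) = (((11/24)/(-12))*17)*(4 - 4*7) = (((11/24)*(-1/12))*17)*(4 - 28) = -11/288*17*(-24) = -187/288*(-24) = 187/12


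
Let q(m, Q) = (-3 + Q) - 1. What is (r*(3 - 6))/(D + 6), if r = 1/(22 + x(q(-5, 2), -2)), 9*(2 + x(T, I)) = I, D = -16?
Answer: 27/1780 ≈ 0.015169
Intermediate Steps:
q(m, Q) = -4 + Q
x(T, I) = -2 + I/9
r = 9/178 (r = 1/(22 + (-2 + (⅑)*(-2))) = 1/(22 + (-2 - 2/9)) = 1/(22 - 20/9) = 1/(178/9) = 9/178 ≈ 0.050562)
(r*(3 - 6))/(D + 6) = (9*(3 - 6)/178)/(-16 + 6) = ((9/178)*(-3))/(-10) = -27/178*(-⅒) = 27/1780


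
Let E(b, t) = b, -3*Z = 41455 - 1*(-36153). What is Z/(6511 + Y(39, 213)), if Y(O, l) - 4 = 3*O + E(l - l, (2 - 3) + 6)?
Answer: -9701/2487 ≈ -3.9007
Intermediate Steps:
Z = -77608/3 (Z = -(41455 - 1*(-36153))/3 = -(41455 + 36153)/3 = -1/3*77608 = -77608/3 ≈ -25869.)
Y(O, l) = 4 + 3*O (Y(O, l) = 4 + (3*O + (l - l)) = 4 + (3*O + 0) = 4 + 3*O)
Z/(6511 + Y(39, 213)) = -77608/(3*(6511 + (4 + 3*39))) = -77608/(3*(6511 + (4 + 117))) = -77608/(3*(6511 + 121)) = -77608/3/6632 = -77608/3*1/6632 = -9701/2487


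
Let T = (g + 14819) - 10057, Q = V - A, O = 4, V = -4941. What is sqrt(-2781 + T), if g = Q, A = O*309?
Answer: 2*I*sqrt(1049) ≈ 64.776*I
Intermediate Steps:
A = 1236 (A = 4*309 = 1236)
Q = -6177 (Q = -4941 - 1*1236 = -4941 - 1236 = -6177)
g = -6177
T = -1415 (T = (-6177 + 14819) - 10057 = 8642 - 10057 = -1415)
sqrt(-2781 + T) = sqrt(-2781 - 1415) = sqrt(-4196) = 2*I*sqrt(1049)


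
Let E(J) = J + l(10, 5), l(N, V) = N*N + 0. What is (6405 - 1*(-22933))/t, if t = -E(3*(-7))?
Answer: -29338/79 ≈ -371.37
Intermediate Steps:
l(N, V) = N² (l(N, V) = N² + 0 = N²)
E(J) = 100 + J (E(J) = J + 10² = J + 100 = 100 + J)
t = -79 (t = -(100 + 3*(-7)) = -(100 - 21) = -1*79 = -79)
(6405 - 1*(-22933))/t = (6405 - 1*(-22933))/(-79) = (6405 + 22933)*(-1/79) = 29338*(-1/79) = -29338/79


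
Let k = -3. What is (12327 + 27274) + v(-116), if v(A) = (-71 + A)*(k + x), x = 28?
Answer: 34926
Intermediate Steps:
v(A) = -1775 + 25*A (v(A) = (-71 + A)*(-3 + 28) = (-71 + A)*25 = -1775 + 25*A)
(12327 + 27274) + v(-116) = (12327 + 27274) + (-1775 + 25*(-116)) = 39601 + (-1775 - 2900) = 39601 - 4675 = 34926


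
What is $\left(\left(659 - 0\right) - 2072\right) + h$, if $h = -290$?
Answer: $-1703$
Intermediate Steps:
$\left(\left(659 - 0\right) - 2072\right) + h = \left(\left(659 - 0\right) - 2072\right) - 290 = \left(\left(659 + 0\right) - 2072\right) - 290 = \left(659 - 2072\right) - 290 = -1413 - 290 = -1703$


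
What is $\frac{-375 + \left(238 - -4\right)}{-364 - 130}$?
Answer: $\frac{7}{26} \approx 0.26923$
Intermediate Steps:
$\frac{-375 + \left(238 - -4\right)}{-364 - 130} = \frac{-375 + \left(238 + 4\right)}{-494} = \left(-375 + 242\right) \left(- \frac{1}{494}\right) = \left(-133\right) \left(- \frac{1}{494}\right) = \frac{7}{26}$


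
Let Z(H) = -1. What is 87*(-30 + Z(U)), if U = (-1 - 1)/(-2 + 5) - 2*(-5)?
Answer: -2697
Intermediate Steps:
U = 28/3 (U = -2/3 + 10 = -2*⅓ + 10 = -⅔ + 10 = 28/3 ≈ 9.3333)
87*(-30 + Z(U)) = 87*(-30 - 1) = 87*(-31) = -2697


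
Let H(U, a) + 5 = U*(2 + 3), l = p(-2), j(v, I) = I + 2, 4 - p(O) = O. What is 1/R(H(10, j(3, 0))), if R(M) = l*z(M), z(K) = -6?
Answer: -1/36 ≈ -0.027778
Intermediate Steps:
p(O) = 4 - O
j(v, I) = 2 + I
l = 6 (l = 4 - 1*(-2) = 4 + 2 = 6)
H(U, a) = -5 + 5*U (H(U, a) = -5 + U*(2 + 3) = -5 + U*5 = -5 + 5*U)
R(M) = -36 (R(M) = 6*(-6) = -36)
1/R(H(10, j(3, 0))) = 1/(-36) = -1/36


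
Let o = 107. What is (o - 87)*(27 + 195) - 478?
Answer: 3962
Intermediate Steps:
(o - 87)*(27 + 195) - 478 = (107 - 87)*(27 + 195) - 478 = 20*222 - 478 = 4440 - 478 = 3962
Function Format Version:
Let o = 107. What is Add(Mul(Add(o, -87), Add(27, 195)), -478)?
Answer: 3962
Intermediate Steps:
Add(Mul(Add(o, -87), Add(27, 195)), -478) = Add(Mul(Add(107, -87), Add(27, 195)), -478) = Add(Mul(20, 222), -478) = Add(4440, -478) = 3962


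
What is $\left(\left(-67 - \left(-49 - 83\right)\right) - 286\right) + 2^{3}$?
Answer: $-213$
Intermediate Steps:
$\left(\left(-67 - \left(-49 - 83\right)\right) - 286\right) + 2^{3} = \left(\left(-67 - \left(-49 - 83\right)\right) - 286\right) + 8 = \left(\left(-67 - -132\right) - 286\right) + 8 = \left(\left(-67 + 132\right) - 286\right) + 8 = \left(65 - 286\right) + 8 = -221 + 8 = -213$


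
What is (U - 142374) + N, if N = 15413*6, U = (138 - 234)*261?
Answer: -74952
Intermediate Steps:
U = -25056 (U = -96*261 = -25056)
N = 92478
(U - 142374) + N = (-25056 - 142374) + 92478 = -167430 + 92478 = -74952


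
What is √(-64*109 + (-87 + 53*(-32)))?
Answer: I*√8759 ≈ 93.589*I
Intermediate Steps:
√(-64*109 + (-87 + 53*(-32))) = √(-6976 + (-87 - 1696)) = √(-6976 - 1783) = √(-8759) = I*√8759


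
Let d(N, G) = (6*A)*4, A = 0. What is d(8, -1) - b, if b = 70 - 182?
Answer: 112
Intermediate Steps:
b = -112
d(N, G) = 0 (d(N, G) = (6*0)*4 = 0*4 = 0)
d(8, -1) - b = 0 - 1*(-112) = 0 + 112 = 112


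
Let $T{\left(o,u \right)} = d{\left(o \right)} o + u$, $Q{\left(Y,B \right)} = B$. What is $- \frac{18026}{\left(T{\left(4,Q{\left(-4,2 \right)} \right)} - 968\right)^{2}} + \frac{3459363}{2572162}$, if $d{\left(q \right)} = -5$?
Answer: $\frac{414601634867}{312580700969} \approx 1.3264$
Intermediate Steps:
$T{\left(o,u \right)} = u - 5 o$ ($T{\left(o,u \right)} = - 5 o + u = u - 5 o$)
$- \frac{18026}{\left(T{\left(4,Q{\left(-4,2 \right)} \right)} - 968\right)^{2}} + \frac{3459363}{2572162} = - \frac{18026}{\left(\left(2 - 20\right) - 968\right)^{2}} + \frac{3459363}{2572162} = - \frac{18026}{\left(\left(2 - 20\right) - 968\right)^{2}} + 3459363 \cdot \frac{1}{2572162} = - \frac{18026}{\left(-18 - 968\right)^{2}} + \frac{3459363}{2572162} = - \frac{18026}{\left(-986\right)^{2}} + \frac{3459363}{2572162} = - \frac{18026}{972196} + \frac{3459363}{2572162} = \left(-18026\right) \frac{1}{972196} + \frac{3459363}{2572162} = - \frac{9013}{486098} + \frac{3459363}{2572162} = \frac{414601634867}{312580700969}$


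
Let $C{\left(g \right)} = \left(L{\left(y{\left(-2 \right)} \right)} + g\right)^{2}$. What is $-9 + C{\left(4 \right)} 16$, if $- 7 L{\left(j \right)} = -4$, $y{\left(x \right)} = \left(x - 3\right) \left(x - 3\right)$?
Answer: $\frac{15943}{49} \approx 325.37$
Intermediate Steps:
$y{\left(x \right)} = \left(-3 + x\right)^{2}$ ($y{\left(x \right)} = \left(-3 + x\right) \left(-3 + x\right) = \left(-3 + x\right)^{2}$)
$L{\left(j \right)} = \frac{4}{7}$ ($L{\left(j \right)} = \left(- \frac{1}{7}\right) \left(-4\right) = \frac{4}{7}$)
$C{\left(g \right)} = \left(\frac{4}{7} + g\right)^{2}$
$-9 + C{\left(4 \right)} 16 = -9 + \frac{\left(4 + 7 \cdot 4\right)^{2}}{49} \cdot 16 = -9 + \frac{\left(4 + 28\right)^{2}}{49} \cdot 16 = -9 + \frac{32^{2}}{49} \cdot 16 = -9 + \frac{1}{49} \cdot 1024 \cdot 16 = -9 + \frac{1024}{49} \cdot 16 = -9 + \frac{16384}{49} = \frac{15943}{49}$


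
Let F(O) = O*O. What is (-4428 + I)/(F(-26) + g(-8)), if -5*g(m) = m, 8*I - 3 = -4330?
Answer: -198755/27104 ≈ -7.3331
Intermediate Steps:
I = -4327/8 (I = 3/8 + (⅛)*(-4330) = 3/8 - 2165/4 = -4327/8 ≈ -540.88)
g(m) = -m/5
F(O) = O²
(-4428 + I)/(F(-26) + g(-8)) = (-4428 - 4327/8)/((-26)² - ⅕*(-8)) = -39751/(8*(676 + 8/5)) = -39751/(8*3388/5) = -39751/8*5/3388 = -198755/27104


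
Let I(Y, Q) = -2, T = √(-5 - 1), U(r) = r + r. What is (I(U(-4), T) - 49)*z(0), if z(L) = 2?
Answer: -102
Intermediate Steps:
U(r) = 2*r
T = I*√6 (T = √(-6) = I*√6 ≈ 2.4495*I)
(I(U(-4), T) - 49)*z(0) = (-2 - 49)*2 = -51*2 = -102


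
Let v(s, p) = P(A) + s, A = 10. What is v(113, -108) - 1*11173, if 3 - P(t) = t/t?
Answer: -11058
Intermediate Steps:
P(t) = 2 (P(t) = 3 - t/t = 3 - 1*1 = 3 - 1 = 2)
v(s, p) = 2 + s
v(113, -108) - 1*11173 = (2 + 113) - 1*11173 = 115 - 11173 = -11058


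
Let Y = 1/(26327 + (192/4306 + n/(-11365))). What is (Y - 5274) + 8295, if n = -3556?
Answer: 1946128313355728/644200029423 ≈ 3021.0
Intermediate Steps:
Y = 24468845/644200029423 (Y = 1/(26327 + (192/4306 - 3556/(-11365))) = 1/(26327 + (192*(1/4306) - 3556*(-1/11365))) = 1/(26327 + (96/2153 + 3556/11365)) = 1/(26327 + 8747108/24468845) = 1/(644200029423/24468845) = 24468845/644200029423 ≈ 3.7983e-5)
(Y - 5274) + 8295 = (24468845/644200029423 - 5274) + 8295 = -3397510930708057/644200029423 + 8295 = 1946128313355728/644200029423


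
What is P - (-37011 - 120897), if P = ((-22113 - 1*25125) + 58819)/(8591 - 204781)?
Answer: 30979958939/196190 ≈ 1.5791e+5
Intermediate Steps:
P = -11581/196190 (P = ((-22113 - 25125) + 58819)/(-196190) = (-47238 + 58819)*(-1/196190) = 11581*(-1/196190) = -11581/196190 ≈ -0.059030)
P - (-37011 - 120897) = -11581/196190 - (-37011 - 120897) = -11581/196190 - 1*(-157908) = -11581/196190 + 157908 = 30979958939/196190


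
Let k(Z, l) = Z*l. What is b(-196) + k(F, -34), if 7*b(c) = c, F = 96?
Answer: -3292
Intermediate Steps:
b(c) = c/7
b(-196) + k(F, -34) = (⅐)*(-196) + 96*(-34) = -28 - 3264 = -3292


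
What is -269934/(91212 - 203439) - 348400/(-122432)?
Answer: 1503092631/286253668 ≈ 5.2509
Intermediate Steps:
-269934/(91212 - 203439) - 348400/(-122432) = -269934/(-112227) - 348400*(-1/122432) = -269934*(-1/112227) + 21775/7652 = 89978/37409 + 21775/7652 = 1503092631/286253668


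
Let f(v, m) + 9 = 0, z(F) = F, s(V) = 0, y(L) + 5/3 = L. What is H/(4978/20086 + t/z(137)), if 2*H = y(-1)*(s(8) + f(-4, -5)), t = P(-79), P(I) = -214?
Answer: -16510692/1808209 ≈ -9.1310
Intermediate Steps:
y(L) = -5/3 + L
f(v, m) = -9 (f(v, m) = -9 + 0 = -9)
t = -214
H = 12 (H = ((-5/3 - 1)*(0 - 9))/2 = (-8/3*(-9))/2 = (½)*24 = 12)
H/(4978/20086 + t/z(137)) = 12/(4978/20086 - 214/137) = 12/(4978*(1/20086) - 214*1/137) = 12/(2489/10043 - 214/137) = 12/(-1808209/1375891) = 12*(-1375891/1808209) = -16510692/1808209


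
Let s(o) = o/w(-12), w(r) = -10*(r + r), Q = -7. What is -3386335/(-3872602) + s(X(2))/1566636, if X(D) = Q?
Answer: 636618504733093/728034924824640 ≈ 0.87443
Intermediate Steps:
w(r) = -20*r
X(D) = -7
s(o) = o/240 (s(o) = o/((-20*(-12))) = o/240)
-3386335/(-3872602) + s(X(2))/1566636 = -3386335/(-3872602) + ((1/240)*(-7))/1566636 = -3386335*(-1/3872602) - 7/240*1/1566636 = 3386335/3872602 - 7/375992640 = 636618504733093/728034924824640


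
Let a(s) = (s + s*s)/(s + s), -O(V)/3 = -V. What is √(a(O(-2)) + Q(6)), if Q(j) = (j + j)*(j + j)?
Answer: √566/2 ≈ 11.895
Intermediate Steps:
Q(j) = 4*j² (Q(j) = (2*j)*(2*j) = 4*j²)
O(V) = 3*V (O(V) = -(-3)*V = 3*V)
a(s) = (s + s²)/(2*s) (a(s) = (s + s²)/((2*s)) = (s + s²)*(1/(2*s)) = (s + s²)/(2*s))
√(a(O(-2)) + Q(6)) = √((½ + (3*(-2))/2) + 4*6²) = √((½ + (½)*(-6)) + 4*36) = √((½ - 3) + 144) = √(-5/2 + 144) = √(283/2) = √566/2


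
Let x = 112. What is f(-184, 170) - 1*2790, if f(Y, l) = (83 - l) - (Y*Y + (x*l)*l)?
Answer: -3273533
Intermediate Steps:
f(Y, l) = 83 - l - Y² - 112*l² (f(Y, l) = (83 - l) - (Y*Y + (112*l)*l) = (83 - l) - (Y² + 112*l²) = (83 - l) + (-Y² - 112*l²) = 83 - l - Y² - 112*l²)
f(-184, 170) - 1*2790 = (83 - 1*170 - 1*(-184)² - 112*170²) - 1*2790 = (83 - 170 - 1*33856 - 112*28900) - 2790 = (83 - 170 - 33856 - 3236800) - 2790 = -3270743 - 2790 = -3273533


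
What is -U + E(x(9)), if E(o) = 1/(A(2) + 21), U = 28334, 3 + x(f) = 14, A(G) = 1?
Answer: -623347/22 ≈ -28334.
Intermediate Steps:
x(f) = 11 (x(f) = -3 + 14 = 11)
E(o) = 1/22 (E(o) = 1/(1 + 21) = 1/22)
-U + E(x(9)) = -1*28334 + 1/22 = -28334 + 1/22 = -623347/22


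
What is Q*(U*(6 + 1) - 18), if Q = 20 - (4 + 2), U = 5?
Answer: 238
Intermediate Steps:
Q = 14 (Q = 20 - 1*6 = 20 - 6 = 14)
Q*(U*(6 + 1) - 18) = 14*(5*(6 + 1) - 18) = 14*(5*7 - 18) = 14*(35 - 18) = 14*17 = 238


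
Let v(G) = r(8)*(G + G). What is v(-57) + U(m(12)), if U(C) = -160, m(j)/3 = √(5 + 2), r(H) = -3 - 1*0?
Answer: 182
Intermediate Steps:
r(H) = -3 (r(H) = -3 + 0 = -3)
m(j) = 3*√7 (m(j) = 3*√(5 + 2) = 3*√7)
v(G) = -6*G (v(G) = -3*(G + G) = -6*G)
v(-57) + U(m(12)) = -6*(-57) - 160 = 342 - 160 = 182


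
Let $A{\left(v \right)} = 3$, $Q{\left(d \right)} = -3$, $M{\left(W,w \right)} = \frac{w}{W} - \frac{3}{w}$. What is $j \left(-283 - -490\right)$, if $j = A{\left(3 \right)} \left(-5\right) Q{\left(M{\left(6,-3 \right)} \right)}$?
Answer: $9315$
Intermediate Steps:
$M{\left(W,w \right)} = - \frac{3}{w} + \frac{w}{W}$
$j = 45$ ($j = 3 \left(-5\right) \left(-3\right) = \left(-15\right) \left(-3\right) = 45$)
$j \left(-283 - -490\right) = 45 \left(-283 - -490\right) = 45 \left(-283 + 490\right) = 45 \cdot 207 = 9315$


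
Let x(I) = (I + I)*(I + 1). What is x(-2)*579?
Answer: 2316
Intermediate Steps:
x(I) = 2*I*(1 + I) (x(I) = (2*I)*(1 + I) = 2*I*(1 + I))
x(-2)*579 = (2*(-2)*(1 - 2))*579 = (2*(-2)*(-1))*579 = 4*579 = 2316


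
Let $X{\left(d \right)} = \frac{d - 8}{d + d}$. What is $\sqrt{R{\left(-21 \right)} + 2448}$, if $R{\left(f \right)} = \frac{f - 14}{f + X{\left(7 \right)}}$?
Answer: $\frac{\sqrt{8527270}}{59} \approx 49.494$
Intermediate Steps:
$X{\left(d \right)} = \frac{-8 + d}{2 d}$
$R{\left(f \right)} = \frac{-14 + f}{- \frac{1}{14} + f}$ ($R{\left(f \right)} = \frac{f - 14}{f + \frac{-8 + 7}{2 \cdot 7}} = \frac{-14 + f}{f + \frac{1}{2} \cdot \frac{1}{7} \left(-1\right)} = \frac{-14 + f}{f - \frac{1}{14}} = \frac{-14 + f}{- \frac{1}{14} + f}$)
$\sqrt{R{\left(-21 \right)} + 2448} = \sqrt{\frac{14 \left(-14 - 21\right)}{-1 + 14 \left(-21\right)} + 2448} = \sqrt{14 \frac{1}{-1 - 294} \left(-35\right) + 2448} = \sqrt{14 \frac{1}{-295} \left(-35\right) + 2448} = \sqrt{14 \left(- \frac{1}{295}\right) \left(-35\right) + 2448} = \sqrt{\frac{98}{59} + 2448} = \sqrt{\frac{144530}{59}} = \frac{\sqrt{8527270}}{59}$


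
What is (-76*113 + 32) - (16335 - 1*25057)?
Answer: 166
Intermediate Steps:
(-76*113 + 32) - (16335 - 1*25057) = (-8588 + 32) - (16335 - 25057) = -8556 - 1*(-8722) = -8556 + 8722 = 166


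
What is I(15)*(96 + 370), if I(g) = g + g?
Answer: 13980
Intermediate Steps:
I(g) = 2*g
I(15)*(96 + 370) = (2*15)*(96 + 370) = 30*466 = 13980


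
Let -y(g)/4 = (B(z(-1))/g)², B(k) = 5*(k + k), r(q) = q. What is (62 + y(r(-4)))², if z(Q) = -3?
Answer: 26569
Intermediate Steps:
B(k) = 10*k (B(k) = 5*(2*k) = 10*k)
y(g) = -3600/g² (y(g) = -4*900/g² = -3600/g²)
(62 + y(r(-4)))² = (62 - 3600/(-4)²)² = (62 - 3600*1/16)² = (62 - 225)² = (-163)² = 26569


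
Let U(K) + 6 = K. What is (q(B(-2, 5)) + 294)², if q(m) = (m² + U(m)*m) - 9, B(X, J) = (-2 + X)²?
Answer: 491401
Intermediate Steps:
U(K) = -6 + K
q(m) = -9 + m² + m*(-6 + m) (q(m) = (m² + (-6 + m)*m) - 9 = (m² + m*(-6 + m)) - 9 = -9 + m² + m*(-6 + m))
(q(B(-2, 5)) + 294)² = ((-9 + ((-2 - 2)²)² + (-2 - 2)²*(-6 + (-2 - 2)²)) + 294)² = ((-9 + ((-4)²)² + (-4)²*(-6 + (-4)²)) + 294)² = ((-9 + 16² + 16*(-6 + 16)) + 294)² = ((-9 + 256 + 16*10) + 294)² = ((-9 + 256 + 160) + 294)² = (407 + 294)² = 701² = 491401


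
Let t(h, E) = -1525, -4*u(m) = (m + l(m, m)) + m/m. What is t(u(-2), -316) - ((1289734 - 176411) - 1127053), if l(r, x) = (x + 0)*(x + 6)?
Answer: 12205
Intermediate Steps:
l(r, x) = x*(6 + x)
u(m) = -1/4 - m/4 - m*(6 + m)/4 (u(m) = -((m + m*(6 + m)) + m/m)/4 = -((m + m*(6 + m)) + 1)/4 = -(1 + m + m*(6 + m))/4 = -1/4 - m/4 - m*(6 + m)/4)
t(u(-2), -316) - ((1289734 - 176411) - 1127053) = -1525 - ((1289734 - 176411) - 1127053) = -1525 - (1113323 - 1127053) = -1525 - 1*(-13730) = -1525 + 13730 = 12205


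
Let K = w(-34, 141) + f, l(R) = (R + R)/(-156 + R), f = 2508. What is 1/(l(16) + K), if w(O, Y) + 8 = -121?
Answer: 35/83257 ≈ 0.00042039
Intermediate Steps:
w(O, Y) = -129 (w(O, Y) = -8 - 121 = -129)
l(R) = 2*R/(-156 + R) (l(R) = (2*R)/(-156 + R) = 2*R/(-156 + R))
K = 2379 (K = -129 + 2508 = 2379)
1/(l(16) + K) = 1/(2*16/(-156 + 16) + 2379) = 1/(2*16/(-140) + 2379) = 1/(2*16*(-1/140) + 2379) = 1/(-8/35 + 2379) = 1/(83257/35) = 35/83257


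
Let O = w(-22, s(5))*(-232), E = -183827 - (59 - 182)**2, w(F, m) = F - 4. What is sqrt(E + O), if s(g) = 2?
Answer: 6*I*sqrt(5359) ≈ 439.23*I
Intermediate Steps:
w(F, m) = -4 + F
E = -198956 (E = -183827 - 1*(-123)**2 = -183827 - 1*15129 = -183827 - 15129 = -198956)
O = 6032 (O = (-4 - 22)*(-232) = -26*(-232) = 6032)
sqrt(E + O) = sqrt(-198956 + 6032) = sqrt(-192924) = 6*I*sqrt(5359)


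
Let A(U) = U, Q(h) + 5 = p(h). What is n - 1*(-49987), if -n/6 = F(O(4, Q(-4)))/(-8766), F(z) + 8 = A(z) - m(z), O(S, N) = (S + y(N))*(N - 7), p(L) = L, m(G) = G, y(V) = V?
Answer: 73030999/1461 ≈ 49987.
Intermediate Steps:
Q(h) = -5 + h
O(S, N) = (-7 + N)*(N + S) (O(S, N) = (S + N)*(N - 7) = (N + S)*(-7 + N) = (-7 + N)*(N + S))
F(z) = -8 (F(z) = -8 + (z - z) = -8 + 0 = -8)
n = -8/1461 (n = -(-48)/(-8766) = -(-48)*(-1)/8766 = -6*4/4383 = -8/1461 ≈ -0.0054757)
n - 1*(-49987) = -8/1461 - 1*(-49987) = -8/1461 + 49987 = 73030999/1461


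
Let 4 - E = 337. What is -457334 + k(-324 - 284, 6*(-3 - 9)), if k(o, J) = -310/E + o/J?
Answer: -152289100/333 ≈ -4.5732e+5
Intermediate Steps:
E = -333 (E = 4 - 1*337 = 4 - 337 = -333)
k(o, J) = 310/333 + o/J (k(o, J) = -310/(-333) + o/J = -310*(-1/333) + o/J = 310/333 + o/J)
-457334 + k(-324 - 284, 6*(-3 - 9)) = -457334 + (310/333 + (-324 - 284)/((6*(-3 - 9)))) = -457334 + (310/333 - 608/(6*(-12))) = -457334 + (310/333 - 608/(-72)) = -457334 + (310/333 - 608*(-1/72)) = -457334 + (310/333 + 76/9) = -457334 + 3122/333 = -152289100/333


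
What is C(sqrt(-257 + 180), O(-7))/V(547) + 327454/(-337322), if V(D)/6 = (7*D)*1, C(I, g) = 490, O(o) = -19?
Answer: -262772872/276772701 ≈ -0.94942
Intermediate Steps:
V(D) = 42*D (V(D) = 6*((7*D)*1) = 6*(7*D) = 42*D)
C(sqrt(-257 + 180), O(-7))/V(547) + 327454/(-337322) = 490/((42*547)) + 327454/(-337322) = 490/22974 + 327454*(-1/337322) = 490*(1/22974) - 163727/168661 = 35/1641 - 163727/168661 = -262772872/276772701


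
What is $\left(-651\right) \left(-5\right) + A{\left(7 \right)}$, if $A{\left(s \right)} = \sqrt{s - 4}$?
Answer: $3255 + \sqrt{3} \approx 3256.7$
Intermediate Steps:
$A{\left(s \right)} = \sqrt{-4 + s}$
$\left(-651\right) \left(-5\right) + A{\left(7 \right)} = \left(-651\right) \left(-5\right) + \sqrt{-4 + 7} = 3255 + \sqrt{3}$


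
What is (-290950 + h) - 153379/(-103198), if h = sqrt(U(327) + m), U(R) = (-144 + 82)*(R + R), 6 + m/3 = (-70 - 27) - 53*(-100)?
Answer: -30025304721/103198 + 3*I*sqrt(2773) ≈ -2.9095e+5 + 157.98*I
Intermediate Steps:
m = 15591 (m = -18 + 3*((-70 - 27) - 53*(-100)) = -18 + 3*(-97 + 5300) = -18 + 3*5203 = -18 + 15609 = 15591)
U(R) = -124*R
h = 3*I*sqrt(2773) (h = sqrt(-124*327 + 15591) = sqrt(-40548 + 15591) = sqrt(-24957) = 3*I*sqrt(2773) ≈ 157.98*I)
(-290950 + h) - 153379/(-103198) = (-290950 + 3*I*sqrt(2773)) - 153379/(-103198) = (-290950 + 3*I*sqrt(2773)) - 153379*(-1/103198) = (-290950 + 3*I*sqrt(2773)) + 153379/103198 = -30025304721/103198 + 3*I*sqrt(2773)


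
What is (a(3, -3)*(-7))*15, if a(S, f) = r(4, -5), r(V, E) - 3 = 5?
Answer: -840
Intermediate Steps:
r(V, E) = 8 (r(V, E) = 3 + 5 = 8)
a(S, f) = 8
(a(3, -3)*(-7))*15 = (8*(-7))*15 = -56*15 = -840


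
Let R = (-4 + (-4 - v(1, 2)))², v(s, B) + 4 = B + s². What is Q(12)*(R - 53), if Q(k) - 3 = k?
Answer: -60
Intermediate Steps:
v(s, B) = -4 + B + s² (v(s, B) = -4 + (B + s²) = -4 + B + s²)
Q(k) = 3 + k
R = 49 (R = (-4 + (-4 - (-4 + 2 + 1²)))² = (-4 + (-4 - (-4 + 2 + 1)))² = (-4 + (-4 - 1*(-1)))² = (-4 + (-4 + 1))² = (-4 - 3)² = (-7)² = 49)
Q(12)*(R - 53) = (3 + 12)*(49 - 53) = 15*(-4) = -60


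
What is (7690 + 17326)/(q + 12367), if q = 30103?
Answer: 12508/21235 ≈ 0.58903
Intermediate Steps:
(7690 + 17326)/(q + 12367) = (7690 + 17326)/(30103 + 12367) = 25016/42470 = 25016*(1/42470) = 12508/21235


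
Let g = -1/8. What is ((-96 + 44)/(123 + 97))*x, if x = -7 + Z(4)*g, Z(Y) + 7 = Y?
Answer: 689/440 ≈ 1.5659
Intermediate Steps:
Z(Y) = -7 + Y
g = -⅛ (g = -1*⅛ = -⅛ ≈ -0.12500)
x = -53/8 (x = -7 + (-7 + 4)*(-⅛) = -7 - 3*(-⅛) = -7 + 3/8 = -53/8 ≈ -6.6250)
((-96 + 44)/(123 + 97))*x = ((-96 + 44)/(123 + 97))*(-53/8) = -52/220*(-53/8) = -52*1/220*(-53/8) = -13/55*(-53/8) = 689/440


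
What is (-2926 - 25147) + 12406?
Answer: -15667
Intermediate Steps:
(-2926 - 25147) + 12406 = -28073 + 12406 = -15667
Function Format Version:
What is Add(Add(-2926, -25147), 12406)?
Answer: -15667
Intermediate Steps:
Add(Add(-2926, -25147), 12406) = Add(-28073, 12406) = -15667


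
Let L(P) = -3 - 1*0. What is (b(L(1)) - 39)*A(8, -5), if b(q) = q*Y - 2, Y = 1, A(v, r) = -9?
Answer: 396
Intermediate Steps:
L(P) = -3 (L(P) = -3 + 0 = -3)
b(q) = -2 + q (b(q) = q*1 - 2 = q - 2 = -2 + q)
(b(L(1)) - 39)*A(8, -5) = ((-2 - 3) - 39)*(-9) = (-5 - 39)*(-9) = -44*(-9) = 396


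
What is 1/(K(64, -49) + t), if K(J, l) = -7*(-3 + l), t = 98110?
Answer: 1/98474 ≈ 1.0155e-5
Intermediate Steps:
K(J, l) = 21 - 7*l
1/(K(64, -49) + t) = 1/((21 - 7*(-49)) + 98110) = 1/((21 + 343) + 98110) = 1/(364 + 98110) = 1/98474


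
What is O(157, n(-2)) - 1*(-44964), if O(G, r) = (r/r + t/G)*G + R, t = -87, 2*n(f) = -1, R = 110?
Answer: 45144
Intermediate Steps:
n(f) = -½ (n(f) = (½)*(-1) = -½)
O(G, r) = 110 + G*(1 - 87/G) (O(G, r) = (r/r - 87/G)*G + 110 = (1 - 87/G)*G + 110 = G*(1 - 87/G) + 110 = 110 + G*(1 - 87/G))
O(157, n(-2)) - 1*(-44964) = (23 + 157) - 1*(-44964) = 180 + 44964 = 45144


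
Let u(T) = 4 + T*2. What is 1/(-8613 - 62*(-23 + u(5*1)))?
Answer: -1/8055 ≈ -0.00012415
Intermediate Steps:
u(T) = 4 + 2*T
1/(-8613 - 62*(-23 + u(5*1))) = 1/(-8613 - 62*(-23 + (4 + 2*(5*1)))) = 1/(-8613 - 62*(-23 + (4 + 2*5))) = 1/(-8613 - 62*(-23 + (4 + 10))) = 1/(-8613 - 62*(-23 + 14)) = 1/(-8613 - 62*(-9)) = 1/(-8613 + 558) = 1/(-8055) = -1/8055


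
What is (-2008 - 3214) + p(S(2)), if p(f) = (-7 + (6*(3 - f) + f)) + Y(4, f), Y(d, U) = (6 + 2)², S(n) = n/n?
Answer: -5152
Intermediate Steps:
S(n) = 1
Y(d, U) = 64 (Y(d, U) = 8² = 64)
p(f) = 75 - 5*f (p(f) = (-7 + (6*(3 - f) + f)) + 64 = (-7 + ((18 - 6*f) + f)) + 64 = (-7 + (18 - 5*f)) + 64 = (11 - 5*f) + 64 = 75 - 5*f)
(-2008 - 3214) + p(S(2)) = (-2008 - 3214) + (75 - 5*1) = -5222 + (75 - 5) = -5222 + 70 = -5152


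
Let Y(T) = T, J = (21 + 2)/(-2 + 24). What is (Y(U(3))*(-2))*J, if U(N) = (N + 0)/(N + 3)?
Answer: -23/22 ≈ -1.0455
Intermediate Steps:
U(N) = N/(3 + N)
J = 23/22 ≈ 1.0455
(Y(U(3))*(-2))*J = ((3/(3 + 3))*(-2))*(23/22) = ((3/6)*(-2))*(23/22) = ((3*(⅙))*(-2))*(23/22) = ((½)*(-2))*(23/22) = -1*23/22 = -23/22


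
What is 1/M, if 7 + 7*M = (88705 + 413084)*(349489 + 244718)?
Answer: 7/298166536316 ≈ 2.3477e-11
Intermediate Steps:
M = 298166536316/7 (M = -1 + ((88705 + 413084)*(349489 + 244718))/7 = -1 + (501789*594207)/7 = -1 + (⅐)*298166536323 = -1 + 298166536323/7 = 298166536316/7 ≈ 4.2595e+10)
1/M = 1/(298166536316/7) = 7/298166536316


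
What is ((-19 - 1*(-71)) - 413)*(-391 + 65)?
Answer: 117686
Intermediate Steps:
((-19 - 1*(-71)) - 413)*(-391 + 65) = ((-19 + 71) - 413)*(-326) = (52 - 413)*(-326) = -361*(-326) = 117686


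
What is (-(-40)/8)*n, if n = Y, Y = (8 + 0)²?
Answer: 320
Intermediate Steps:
Y = 64 (Y = 8² = 64)
n = 64
(-(-40)/8)*n = -(-40)/8*64 = -5*(-1)*64 = 5*64 = 320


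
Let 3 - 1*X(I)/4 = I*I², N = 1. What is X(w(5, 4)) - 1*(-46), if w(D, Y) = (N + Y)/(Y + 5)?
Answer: 41782/729 ≈ 57.314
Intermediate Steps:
w(D, Y) = (1 + Y)/(5 + Y) (w(D, Y) = (1 + Y)/(Y + 5) = (1 + Y)/(5 + Y))
X(I) = 12 - 4*I³ (X(I) = 12 - 4*I*I² = 12 - 4*I³)
X(w(5, 4)) - 1*(-46) = (12 - 4*(1 + 4)³/(5 + 4)³) - 1*(-46) = (12 - 4*(5/9)³) + 46 = (12 - 4*125/729) + 46 = (12 - 500/729) + 46 = 8248/729 + 46 = 41782/729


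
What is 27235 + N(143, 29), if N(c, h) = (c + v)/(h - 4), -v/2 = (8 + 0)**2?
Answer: 136178/5 ≈ 27236.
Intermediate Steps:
v = -128 (v = -2*(8 + 0)**2 = -2*8**2 = -2*64 = -128)
N(c, h) = (-128 + c)/(-4 + h) (N(c, h) = (c - 128)/(h - 4) = (-128 + c)/(-4 + h))
27235 + N(143, 29) = 27235 + (-128 + 143)/(-4 + 29) = 27235 + 15/25 = 27235 + (1/25)*15 = 27235 + 3/5 = 136178/5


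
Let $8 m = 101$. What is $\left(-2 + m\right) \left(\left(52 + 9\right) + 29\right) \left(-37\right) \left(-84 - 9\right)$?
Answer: $\frac{13161825}{4} \approx 3.2905 \cdot 10^{6}$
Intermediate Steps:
$m = \frac{101}{8}$ ($m = \frac{1}{8} \cdot 101 = \frac{101}{8} \approx 12.625$)
$\left(-2 + m\right) \left(\left(52 + 9\right) + 29\right) \left(-37\right) \left(-84 - 9\right) = \left(-2 + \frac{101}{8}\right) \left(\left(52 + 9\right) + 29\right) \left(-37\right) \left(-84 - 9\right) = \frac{85 \left(61 + 29\right)}{8} \left(-37\right) \left(-84 - 9\right) = \frac{85}{8} \cdot 90 \left(-37\right) \left(-93\right) = \frac{3825}{4} \left(-37\right) \left(-93\right) = \left(- \frac{141525}{4}\right) \left(-93\right) = \frac{13161825}{4}$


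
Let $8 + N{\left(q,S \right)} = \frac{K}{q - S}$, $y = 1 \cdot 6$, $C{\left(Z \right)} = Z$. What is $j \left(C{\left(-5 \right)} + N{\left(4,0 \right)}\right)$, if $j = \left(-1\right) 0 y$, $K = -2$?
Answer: $0$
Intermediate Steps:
$y = 6$
$j = 0$ ($j = \left(-1\right) 0 \cdot 6 = 0 \cdot 6 = 0$)
$N{\left(q,S \right)} = -8 - \frac{2}{q - S}$
$j \left(C{\left(-5 \right)} + N{\left(4,0 \right)}\right) = 0 \left(-5 + \frac{2 \left(1 - 0 + 4 \cdot 4\right)}{0 - 4}\right) = 0 \left(-5 + \frac{2 \left(1 + 0 + 16\right)}{0 - 4}\right) = 0 \left(-5 + 2 \frac{1}{-4} \cdot 17\right) = 0 \left(-5 + 2 \left(- \frac{1}{4}\right) 17\right) = 0 \left(-5 - \frac{17}{2}\right) = 0 \left(- \frac{27}{2}\right) = 0$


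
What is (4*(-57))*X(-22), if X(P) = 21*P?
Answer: 105336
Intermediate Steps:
(4*(-57))*X(-22) = (4*(-57))*(21*(-22)) = -228*(-462) = 105336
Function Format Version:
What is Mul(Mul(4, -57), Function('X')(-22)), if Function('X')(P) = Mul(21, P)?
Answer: 105336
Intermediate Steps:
Mul(Mul(4, -57), Function('X')(-22)) = Mul(Mul(4, -57), Mul(21, -22)) = Mul(-228, -462) = 105336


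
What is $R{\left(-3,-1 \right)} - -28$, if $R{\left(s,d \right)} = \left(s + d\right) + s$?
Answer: $21$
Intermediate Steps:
$R{\left(s,d \right)} = d + 2 s$ ($R{\left(s,d \right)} = \left(d + s\right) + s = d + 2 s$)
$R{\left(-3,-1 \right)} - -28 = \left(-1 + 2 \left(-3\right)\right) - -28 = \left(-1 - 6\right) + 28 = -7 + 28 = 21$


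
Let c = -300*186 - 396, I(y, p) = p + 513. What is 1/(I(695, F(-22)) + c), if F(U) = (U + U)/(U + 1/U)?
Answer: -485/27005287 ≈ -1.7959e-5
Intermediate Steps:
F(U) = 2*U/(U + 1/U) (F(U) = (2*U)/(U + 1/U) = 2*U/(U + 1/U))
I(y, p) = 513 + p
c = -56196 (c = -55800 - 396 = -56196)
1/(I(695, F(-22)) + c) = 1/((513 + 2*(-22)²/(1 + (-22)²)) - 56196) = 1/((513 + 2*484/(1 + 484)) - 56196) = 1/((513 + 2*484/485) - 56196) = 1/((513 + 2*484*(1/485)) - 56196) = 1/((513 + 968/485) - 56196) = 1/(249773/485 - 56196) = 1/(-27005287/485) = -485/27005287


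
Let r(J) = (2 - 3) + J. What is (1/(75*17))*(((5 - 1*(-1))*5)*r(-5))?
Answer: -12/85 ≈ -0.14118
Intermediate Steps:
r(J) = -1 + J
(1/(75*17))*(((5 - 1*(-1))*5)*r(-5)) = (1/(75*17))*(((5 - 1*(-1))*5)*(-1 - 5)) = ((1/75)*(1/17))*(((5 + 1)*5)*(-6)) = ((6*5)*(-6))/1275 = (30*(-6))/1275 = (1/1275)*(-180) = -12/85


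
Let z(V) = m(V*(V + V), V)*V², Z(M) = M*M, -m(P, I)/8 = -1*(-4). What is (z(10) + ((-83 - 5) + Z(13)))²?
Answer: 9728161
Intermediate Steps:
m(P, I) = -32 (m(P, I) = -(-8)*(-4) = -8*4 = -32)
Z(M) = M²
z(V) = -32*V²
(z(10) + ((-83 - 5) + Z(13)))² = (-32*10² + ((-83 - 5) + 13²))² = (-32*100 + (-88 + 169))² = (-3200 + 81)² = (-3119)² = 9728161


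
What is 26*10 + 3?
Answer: 263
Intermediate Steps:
26*10 + 3 = 260 + 3 = 263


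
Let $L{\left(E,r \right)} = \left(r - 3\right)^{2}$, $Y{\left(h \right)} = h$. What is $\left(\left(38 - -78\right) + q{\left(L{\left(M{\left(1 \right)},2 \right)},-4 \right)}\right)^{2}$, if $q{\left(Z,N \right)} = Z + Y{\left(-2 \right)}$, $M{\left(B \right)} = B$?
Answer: $13225$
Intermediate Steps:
$L{\left(E,r \right)} = \left(-3 + r\right)^{2}$
$q{\left(Z,N \right)} = -2 + Z$ ($q{\left(Z,N \right)} = Z - 2 = -2 + Z$)
$\left(\left(38 - -78\right) + q{\left(L{\left(M{\left(1 \right)},2 \right)},-4 \right)}\right)^{2} = \left(\left(38 - -78\right) - \left(2 - \left(-3 + 2\right)^{2}\right)\right)^{2} = \left(\left(38 + 78\right) - \left(2 - \left(-1\right)^{2}\right)\right)^{2} = \left(116 + \left(-2 + 1\right)\right)^{2} = \left(116 - 1\right)^{2} = 115^{2} = 13225$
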